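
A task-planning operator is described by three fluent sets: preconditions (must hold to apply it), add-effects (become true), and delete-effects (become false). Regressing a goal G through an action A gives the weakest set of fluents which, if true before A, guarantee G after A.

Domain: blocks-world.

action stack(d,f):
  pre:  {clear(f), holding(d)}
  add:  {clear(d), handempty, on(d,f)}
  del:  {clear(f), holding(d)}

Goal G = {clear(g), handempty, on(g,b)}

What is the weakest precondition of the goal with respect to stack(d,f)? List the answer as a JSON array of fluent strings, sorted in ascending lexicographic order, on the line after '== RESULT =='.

Compute (G \ add) ∪ pre:
  G ∩ del = {}  (empty — regression defined)
  G \ add = {clear(g), handempty, on(g,b)} \ {clear(d), handempty, on(d,f)} = {clear(g), on(g,b)}
  ∪ pre   = {clear(g), on(g,b)} ∪ {clear(f), holding(d)}
          = {clear(f), clear(g), holding(d), on(g,b)}

== RESULT ==
["clear(f)", "clear(g)", "holding(d)", "on(g,b)"]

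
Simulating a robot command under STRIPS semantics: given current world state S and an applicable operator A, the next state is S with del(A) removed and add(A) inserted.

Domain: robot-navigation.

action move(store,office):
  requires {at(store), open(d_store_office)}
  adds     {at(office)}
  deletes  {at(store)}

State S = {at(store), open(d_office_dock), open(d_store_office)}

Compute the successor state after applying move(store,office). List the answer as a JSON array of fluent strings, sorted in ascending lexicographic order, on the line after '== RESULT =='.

Compute (S \ del) ∪ add:
  pre ⊆ S: {at(store), open(d_store_office)} ⊆ S  — applicable
  S \ del = {open(d_office_dock), open(d_store_office)}
  ∪ add   = {at(office), open(d_office_dock), open(d_store_office)}

== RESULT ==
["at(office)", "open(d_office_dock)", "open(d_store_office)"]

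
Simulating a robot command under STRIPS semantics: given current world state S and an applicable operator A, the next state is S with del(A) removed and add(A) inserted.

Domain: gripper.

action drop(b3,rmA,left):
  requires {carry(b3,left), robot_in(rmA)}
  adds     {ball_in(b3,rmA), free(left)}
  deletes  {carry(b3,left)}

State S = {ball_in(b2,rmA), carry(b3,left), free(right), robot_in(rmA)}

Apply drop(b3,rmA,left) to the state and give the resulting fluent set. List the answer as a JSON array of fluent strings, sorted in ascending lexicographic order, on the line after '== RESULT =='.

Progress:
  pre ⊆ S: {carry(b3,left), robot_in(rmA)} ⊆ S  — applicable
  S \ del = {ball_in(b2,rmA), free(right), robot_in(rmA)}
  ∪ add   = {ball_in(b2,rmA), ball_in(b3,rmA), free(left), free(right), robot_in(rmA)}

== RESULT ==
["ball_in(b2,rmA)", "ball_in(b3,rmA)", "free(left)", "free(right)", "robot_in(rmA)"]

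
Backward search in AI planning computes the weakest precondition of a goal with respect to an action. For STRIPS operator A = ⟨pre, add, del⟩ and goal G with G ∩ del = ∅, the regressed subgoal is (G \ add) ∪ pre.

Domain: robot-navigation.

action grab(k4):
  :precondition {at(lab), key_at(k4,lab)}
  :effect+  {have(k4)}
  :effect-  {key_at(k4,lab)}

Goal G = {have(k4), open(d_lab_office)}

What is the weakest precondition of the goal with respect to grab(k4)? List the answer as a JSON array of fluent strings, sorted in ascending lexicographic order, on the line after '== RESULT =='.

Compute (G \ add) ∪ pre:
  G ∩ del = {}  (empty — regression defined)
  G \ add = {have(k4), open(d_lab_office)} \ {have(k4)} = {open(d_lab_office)}
  ∪ pre   = {open(d_lab_office)} ∪ {at(lab), key_at(k4,lab)}
          = {at(lab), key_at(k4,lab), open(d_lab_office)}

== RESULT ==
["at(lab)", "key_at(k4,lab)", "open(d_lab_office)"]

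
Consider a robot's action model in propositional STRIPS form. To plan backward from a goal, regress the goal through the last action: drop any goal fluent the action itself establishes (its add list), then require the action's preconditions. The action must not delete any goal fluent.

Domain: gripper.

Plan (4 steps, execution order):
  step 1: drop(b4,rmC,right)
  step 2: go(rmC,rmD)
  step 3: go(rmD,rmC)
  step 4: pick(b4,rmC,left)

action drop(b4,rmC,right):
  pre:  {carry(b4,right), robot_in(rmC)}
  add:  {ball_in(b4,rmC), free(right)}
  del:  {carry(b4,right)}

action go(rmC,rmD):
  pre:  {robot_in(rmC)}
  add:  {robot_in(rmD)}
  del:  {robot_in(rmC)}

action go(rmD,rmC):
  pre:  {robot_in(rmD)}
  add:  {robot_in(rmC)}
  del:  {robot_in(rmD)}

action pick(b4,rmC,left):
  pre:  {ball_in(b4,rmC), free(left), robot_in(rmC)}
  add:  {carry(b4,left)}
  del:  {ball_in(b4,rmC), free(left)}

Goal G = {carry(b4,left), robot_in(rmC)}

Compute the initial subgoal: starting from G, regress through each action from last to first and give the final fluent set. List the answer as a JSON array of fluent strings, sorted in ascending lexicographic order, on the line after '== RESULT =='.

Work backward from the goal:
  through step 4 (pick(b4,rmC,left)): drop {carry(b4,left)}, keep {robot_in(rmC)}, require {ball_in(b4,rmC), free(left), robot_in(rmC)}
    → {ball_in(b4,rmC), free(left), robot_in(rmC)}
  through step 3 (go(rmD,rmC)): drop {robot_in(rmC)}, keep {ball_in(b4,rmC), free(left)}, require {robot_in(rmD)}
    → {ball_in(b4,rmC), free(left), robot_in(rmD)}
  through step 2 (go(rmC,rmD)): drop {robot_in(rmD)}, keep {ball_in(b4,rmC), free(left)}, require {robot_in(rmC)}
    → {ball_in(b4,rmC), free(left), robot_in(rmC)}
  through step 1 (drop(b4,rmC,right)): drop {ball_in(b4,rmC)}, keep {free(left), robot_in(rmC)}, require {carry(b4,right), robot_in(rmC)}
    → {carry(b4,right), free(left), robot_in(rmC)}

== RESULT ==
["carry(b4,right)", "free(left)", "robot_in(rmC)"]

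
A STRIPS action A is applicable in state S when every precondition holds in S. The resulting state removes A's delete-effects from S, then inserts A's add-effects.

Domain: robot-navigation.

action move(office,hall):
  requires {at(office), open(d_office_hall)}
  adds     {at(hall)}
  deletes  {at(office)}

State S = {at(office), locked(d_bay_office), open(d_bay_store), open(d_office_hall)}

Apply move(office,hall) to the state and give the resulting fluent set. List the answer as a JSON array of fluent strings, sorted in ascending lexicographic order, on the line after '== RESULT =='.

Compute (S \ del) ∪ add:
  pre ⊆ S: {at(office), open(d_office_hall)} ⊆ S  — applicable
  S \ del = {locked(d_bay_office), open(d_bay_store), open(d_office_hall)}
  ∪ add   = {at(hall), locked(d_bay_office), open(d_bay_store), open(d_office_hall)}

== RESULT ==
["at(hall)", "locked(d_bay_office)", "open(d_bay_store)", "open(d_office_hall)"]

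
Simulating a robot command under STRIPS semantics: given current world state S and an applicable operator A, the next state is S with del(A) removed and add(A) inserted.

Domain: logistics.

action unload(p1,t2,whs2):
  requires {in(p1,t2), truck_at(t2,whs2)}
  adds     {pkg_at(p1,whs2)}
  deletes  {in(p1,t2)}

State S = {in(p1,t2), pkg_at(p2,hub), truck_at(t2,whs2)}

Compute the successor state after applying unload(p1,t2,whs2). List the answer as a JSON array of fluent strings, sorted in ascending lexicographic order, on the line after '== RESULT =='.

Progress:
  pre ⊆ S: {in(p1,t2), truck_at(t2,whs2)} ⊆ S  — applicable
  S \ del = {pkg_at(p2,hub), truck_at(t2,whs2)}
  ∪ add   = {pkg_at(p1,whs2), pkg_at(p2,hub), truck_at(t2,whs2)}

== RESULT ==
["pkg_at(p1,whs2)", "pkg_at(p2,hub)", "truck_at(t2,whs2)"]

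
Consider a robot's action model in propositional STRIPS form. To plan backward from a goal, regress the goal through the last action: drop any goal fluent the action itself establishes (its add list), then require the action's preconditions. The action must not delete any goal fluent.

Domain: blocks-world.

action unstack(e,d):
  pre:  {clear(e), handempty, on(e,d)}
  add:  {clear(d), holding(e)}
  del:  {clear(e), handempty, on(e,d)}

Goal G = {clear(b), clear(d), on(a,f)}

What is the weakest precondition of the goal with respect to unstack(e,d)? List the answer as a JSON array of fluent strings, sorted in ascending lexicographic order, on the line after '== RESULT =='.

Regress:
  G ∩ del = {}  (empty — regression defined)
  G \ add = {clear(b), clear(d), on(a,f)} \ {clear(d), holding(e)} = {clear(b), on(a,f)}
  ∪ pre   = {clear(b), on(a,f)} ∪ {clear(e), handempty, on(e,d)}
          = {clear(b), clear(e), handempty, on(a,f), on(e,d)}

== RESULT ==
["clear(b)", "clear(e)", "handempty", "on(a,f)", "on(e,d)"]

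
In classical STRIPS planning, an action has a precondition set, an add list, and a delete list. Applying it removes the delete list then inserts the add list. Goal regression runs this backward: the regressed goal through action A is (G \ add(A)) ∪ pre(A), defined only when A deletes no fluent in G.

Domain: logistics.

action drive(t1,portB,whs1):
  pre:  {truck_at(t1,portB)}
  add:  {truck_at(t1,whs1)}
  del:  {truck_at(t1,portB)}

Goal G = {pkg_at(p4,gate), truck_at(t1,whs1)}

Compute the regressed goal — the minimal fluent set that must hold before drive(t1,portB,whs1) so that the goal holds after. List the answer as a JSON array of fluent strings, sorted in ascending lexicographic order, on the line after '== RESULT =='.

Regress:
  G ∩ del = {}  (empty — regression defined)
  G \ add = {pkg_at(p4,gate), truck_at(t1,whs1)} \ {truck_at(t1,whs1)} = {pkg_at(p4,gate)}
  ∪ pre   = {pkg_at(p4,gate)} ∪ {truck_at(t1,portB)}
          = {pkg_at(p4,gate), truck_at(t1,portB)}

== RESULT ==
["pkg_at(p4,gate)", "truck_at(t1,portB)"]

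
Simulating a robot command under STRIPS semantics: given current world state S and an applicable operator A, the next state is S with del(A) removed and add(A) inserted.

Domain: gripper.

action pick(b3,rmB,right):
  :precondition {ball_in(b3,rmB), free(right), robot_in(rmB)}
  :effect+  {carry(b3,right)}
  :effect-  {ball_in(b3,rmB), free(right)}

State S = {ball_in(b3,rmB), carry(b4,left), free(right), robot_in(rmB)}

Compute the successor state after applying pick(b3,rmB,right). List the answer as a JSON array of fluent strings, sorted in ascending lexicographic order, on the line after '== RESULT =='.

Compute (S \ del) ∪ add:
  pre ⊆ S: {ball_in(b3,rmB), free(right), robot_in(rmB)} ⊆ S  — applicable
  S \ del = {carry(b4,left), robot_in(rmB)}
  ∪ add   = {carry(b3,right), carry(b4,left), robot_in(rmB)}

== RESULT ==
["carry(b3,right)", "carry(b4,left)", "robot_in(rmB)"]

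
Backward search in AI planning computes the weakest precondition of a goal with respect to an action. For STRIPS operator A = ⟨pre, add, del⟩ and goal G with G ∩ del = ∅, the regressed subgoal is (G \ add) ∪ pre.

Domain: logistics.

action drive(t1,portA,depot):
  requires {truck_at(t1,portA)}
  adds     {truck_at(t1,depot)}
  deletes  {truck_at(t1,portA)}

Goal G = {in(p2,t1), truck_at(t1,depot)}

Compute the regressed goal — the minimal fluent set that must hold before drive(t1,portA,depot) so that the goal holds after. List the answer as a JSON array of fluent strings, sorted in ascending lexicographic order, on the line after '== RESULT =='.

Regress:
  G ∩ del = {}  (empty — regression defined)
  G \ add = {in(p2,t1), truck_at(t1,depot)} \ {truck_at(t1,depot)} = {in(p2,t1)}
  ∪ pre   = {in(p2,t1)} ∪ {truck_at(t1,portA)}
          = {in(p2,t1), truck_at(t1,portA)}

== RESULT ==
["in(p2,t1)", "truck_at(t1,portA)"]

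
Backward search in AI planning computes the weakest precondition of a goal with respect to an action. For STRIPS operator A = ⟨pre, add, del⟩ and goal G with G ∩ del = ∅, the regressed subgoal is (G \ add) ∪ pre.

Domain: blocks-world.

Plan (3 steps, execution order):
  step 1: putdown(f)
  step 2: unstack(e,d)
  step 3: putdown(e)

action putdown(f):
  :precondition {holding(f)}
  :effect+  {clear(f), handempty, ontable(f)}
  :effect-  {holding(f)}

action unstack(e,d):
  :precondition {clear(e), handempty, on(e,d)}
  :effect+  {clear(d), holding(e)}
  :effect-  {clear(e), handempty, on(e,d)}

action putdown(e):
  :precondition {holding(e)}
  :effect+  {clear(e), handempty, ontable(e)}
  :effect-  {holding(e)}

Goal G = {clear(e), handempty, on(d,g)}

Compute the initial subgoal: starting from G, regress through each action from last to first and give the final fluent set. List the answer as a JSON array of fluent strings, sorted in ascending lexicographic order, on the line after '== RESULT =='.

Regress step by step:
  through step 3 (putdown(e)): drop {clear(e), handempty}, keep {on(d,g)}, require {holding(e)}
    → {holding(e), on(d,g)}
  through step 2 (unstack(e,d)): drop {holding(e)}, keep {on(d,g)}, require {clear(e), handempty, on(e,d)}
    → {clear(e), handempty, on(d,g), on(e,d)}
  through step 1 (putdown(f)): drop {handempty}, keep {clear(e), on(d,g), on(e,d)}, require {holding(f)}
    → {clear(e), holding(f), on(d,g), on(e,d)}

== RESULT ==
["clear(e)", "holding(f)", "on(d,g)", "on(e,d)"]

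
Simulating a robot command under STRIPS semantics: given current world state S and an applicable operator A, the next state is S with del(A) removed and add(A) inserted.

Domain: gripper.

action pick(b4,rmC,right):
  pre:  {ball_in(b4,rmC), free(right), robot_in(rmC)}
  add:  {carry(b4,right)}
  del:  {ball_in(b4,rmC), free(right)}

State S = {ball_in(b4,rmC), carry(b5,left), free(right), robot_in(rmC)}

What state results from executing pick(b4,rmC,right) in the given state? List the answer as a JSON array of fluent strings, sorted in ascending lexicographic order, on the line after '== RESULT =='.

Compute (S \ del) ∪ add:
  pre ⊆ S: {ball_in(b4,rmC), free(right), robot_in(rmC)} ⊆ S  — applicable
  S \ del = {carry(b5,left), robot_in(rmC)}
  ∪ add   = {carry(b4,right), carry(b5,left), robot_in(rmC)}

== RESULT ==
["carry(b4,right)", "carry(b5,left)", "robot_in(rmC)"]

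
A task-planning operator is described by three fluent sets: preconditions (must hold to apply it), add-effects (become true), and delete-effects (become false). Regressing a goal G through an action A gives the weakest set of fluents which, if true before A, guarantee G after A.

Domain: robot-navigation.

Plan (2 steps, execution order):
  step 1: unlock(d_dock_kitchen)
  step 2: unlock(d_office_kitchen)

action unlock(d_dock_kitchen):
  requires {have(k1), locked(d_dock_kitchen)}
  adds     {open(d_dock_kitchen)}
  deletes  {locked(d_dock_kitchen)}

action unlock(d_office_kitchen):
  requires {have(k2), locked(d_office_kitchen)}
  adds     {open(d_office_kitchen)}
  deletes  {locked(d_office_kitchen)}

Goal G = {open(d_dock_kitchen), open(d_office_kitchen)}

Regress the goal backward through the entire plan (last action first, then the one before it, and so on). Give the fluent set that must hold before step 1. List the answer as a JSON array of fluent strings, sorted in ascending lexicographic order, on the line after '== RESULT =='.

Work backward from the goal:
  through step 2 (unlock(d_office_kitchen)): drop {open(d_office_kitchen)}, keep {open(d_dock_kitchen)}, require {have(k2), locked(d_office_kitchen)}
    → {have(k2), locked(d_office_kitchen), open(d_dock_kitchen)}
  through step 1 (unlock(d_dock_kitchen)): drop {open(d_dock_kitchen)}, keep {have(k2), locked(d_office_kitchen)}, require {have(k1), locked(d_dock_kitchen)}
    → {have(k1), have(k2), locked(d_dock_kitchen), locked(d_office_kitchen)}

== RESULT ==
["have(k1)", "have(k2)", "locked(d_dock_kitchen)", "locked(d_office_kitchen)"]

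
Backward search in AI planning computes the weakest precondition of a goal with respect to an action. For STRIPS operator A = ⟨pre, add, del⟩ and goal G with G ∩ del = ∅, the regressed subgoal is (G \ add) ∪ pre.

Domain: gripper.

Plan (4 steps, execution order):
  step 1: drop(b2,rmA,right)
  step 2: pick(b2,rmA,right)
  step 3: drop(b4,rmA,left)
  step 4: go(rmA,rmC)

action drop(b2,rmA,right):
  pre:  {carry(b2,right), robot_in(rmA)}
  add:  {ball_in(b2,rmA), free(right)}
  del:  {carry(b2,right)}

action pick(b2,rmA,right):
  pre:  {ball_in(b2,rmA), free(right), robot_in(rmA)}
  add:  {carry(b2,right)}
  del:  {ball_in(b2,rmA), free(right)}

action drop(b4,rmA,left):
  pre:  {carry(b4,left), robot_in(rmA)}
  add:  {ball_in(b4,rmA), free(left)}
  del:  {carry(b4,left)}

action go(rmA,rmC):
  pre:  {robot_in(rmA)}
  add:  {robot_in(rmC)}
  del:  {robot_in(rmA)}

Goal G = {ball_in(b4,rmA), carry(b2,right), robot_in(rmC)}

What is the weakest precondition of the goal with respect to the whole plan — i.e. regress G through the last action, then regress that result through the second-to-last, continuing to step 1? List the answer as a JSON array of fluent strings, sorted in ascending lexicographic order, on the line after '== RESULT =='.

Regress step by step:
  through step 4 (go(rmA,rmC)): drop {robot_in(rmC)}, keep {ball_in(b4,rmA), carry(b2,right)}, require {robot_in(rmA)}
    → {ball_in(b4,rmA), carry(b2,right), robot_in(rmA)}
  through step 3 (drop(b4,rmA,left)): drop {ball_in(b4,rmA)}, keep {carry(b2,right), robot_in(rmA)}, require {carry(b4,left), robot_in(rmA)}
    → {carry(b2,right), carry(b4,left), robot_in(rmA)}
  through step 2 (pick(b2,rmA,right)): drop {carry(b2,right)}, keep {carry(b4,left), robot_in(rmA)}, require {ball_in(b2,rmA), free(right), robot_in(rmA)}
    → {ball_in(b2,rmA), carry(b4,left), free(right), robot_in(rmA)}
  through step 1 (drop(b2,rmA,right)): drop {ball_in(b2,rmA), free(right)}, keep {carry(b4,left), robot_in(rmA)}, require {carry(b2,right), robot_in(rmA)}
    → {carry(b2,right), carry(b4,left), robot_in(rmA)}

== RESULT ==
["carry(b2,right)", "carry(b4,left)", "robot_in(rmA)"]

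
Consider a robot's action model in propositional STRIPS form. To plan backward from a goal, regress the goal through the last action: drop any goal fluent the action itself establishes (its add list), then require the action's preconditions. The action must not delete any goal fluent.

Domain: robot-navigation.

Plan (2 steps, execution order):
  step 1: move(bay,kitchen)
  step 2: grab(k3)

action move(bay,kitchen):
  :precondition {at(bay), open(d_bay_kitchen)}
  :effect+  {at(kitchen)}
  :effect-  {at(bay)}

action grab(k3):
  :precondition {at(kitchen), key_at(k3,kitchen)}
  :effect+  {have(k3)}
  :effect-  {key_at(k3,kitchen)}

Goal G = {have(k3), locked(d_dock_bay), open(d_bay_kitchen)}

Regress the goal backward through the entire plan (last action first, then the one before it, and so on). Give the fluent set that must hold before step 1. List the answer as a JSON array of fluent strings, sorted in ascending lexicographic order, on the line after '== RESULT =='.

Work backward from the goal:
  through step 2 (grab(k3)): drop {have(k3)}, keep {locked(d_dock_bay), open(d_bay_kitchen)}, require {at(kitchen), key_at(k3,kitchen)}
    → {at(kitchen), key_at(k3,kitchen), locked(d_dock_bay), open(d_bay_kitchen)}
  through step 1 (move(bay,kitchen)): drop {at(kitchen)}, keep {key_at(k3,kitchen), locked(d_dock_bay), open(d_bay_kitchen)}, require {at(bay), open(d_bay_kitchen)}
    → {at(bay), key_at(k3,kitchen), locked(d_dock_bay), open(d_bay_kitchen)}

== RESULT ==
["at(bay)", "key_at(k3,kitchen)", "locked(d_dock_bay)", "open(d_bay_kitchen)"]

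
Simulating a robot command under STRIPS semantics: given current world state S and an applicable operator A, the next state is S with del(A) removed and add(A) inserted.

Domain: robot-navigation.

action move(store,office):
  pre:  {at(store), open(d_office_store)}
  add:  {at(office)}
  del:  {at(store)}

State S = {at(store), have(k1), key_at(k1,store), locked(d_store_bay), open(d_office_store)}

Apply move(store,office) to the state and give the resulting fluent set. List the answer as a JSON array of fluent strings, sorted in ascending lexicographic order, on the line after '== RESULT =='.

Progress:
  pre ⊆ S: {at(store), open(d_office_store)} ⊆ S  — applicable
  S \ del = {have(k1), key_at(k1,store), locked(d_store_bay), open(d_office_store)}
  ∪ add   = {at(office), have(k1), key_at(k1,store), locked(d_store_bay), open(d_office_store)}

== RESULT ==
["at(office)", "have(k1)", "key_at(k1,store)", "locked(d_store_bay)", "open(d_office_store)"]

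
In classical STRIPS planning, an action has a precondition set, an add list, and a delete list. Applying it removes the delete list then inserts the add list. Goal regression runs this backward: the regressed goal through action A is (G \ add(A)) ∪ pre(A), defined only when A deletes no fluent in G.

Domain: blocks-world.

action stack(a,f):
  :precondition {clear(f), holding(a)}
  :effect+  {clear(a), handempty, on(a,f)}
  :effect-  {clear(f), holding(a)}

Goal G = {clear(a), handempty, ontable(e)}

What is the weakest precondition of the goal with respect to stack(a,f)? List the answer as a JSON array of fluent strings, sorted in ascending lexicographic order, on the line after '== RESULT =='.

Regress:
  G ∩ del = {}  (empty — regression defined)
  G \ add = {clear(a), handempty, ontable(e)} \ {clear(a), handempty, on(a,f)} = {ontable(e)}
  ∪ pre   = {ontable(e)} ∪ {clear(f), holding(a)}
          = {clear(f), holding(a), ontable(e)}

== RESULT ==
["clear(f)", "holding(a)", "ontable(e)"]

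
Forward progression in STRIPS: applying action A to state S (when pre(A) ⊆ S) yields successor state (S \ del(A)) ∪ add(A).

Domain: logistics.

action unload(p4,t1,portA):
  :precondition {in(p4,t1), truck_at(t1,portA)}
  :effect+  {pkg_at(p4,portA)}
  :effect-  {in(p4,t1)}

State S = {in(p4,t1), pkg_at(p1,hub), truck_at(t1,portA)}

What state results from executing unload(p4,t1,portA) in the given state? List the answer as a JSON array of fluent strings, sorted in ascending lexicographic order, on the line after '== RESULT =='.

Compute (S \ del) ∪ add:
  pre ⊆ S: {in(p4,t1), truck_at(t1,portA)} ⊆ S  — applicable
  S \ del = {pkg_at(p1,hub), truck_at(t1,portA)}
  ∪ add   = {pkg_at(p1,hub), pkg_at(p4,portA), truck_at(t1,portA)}

== RESULT ==
["pkg_at(p1,hub)", "pkg_at(p4,portA)", "truck_at(t1,portA)"]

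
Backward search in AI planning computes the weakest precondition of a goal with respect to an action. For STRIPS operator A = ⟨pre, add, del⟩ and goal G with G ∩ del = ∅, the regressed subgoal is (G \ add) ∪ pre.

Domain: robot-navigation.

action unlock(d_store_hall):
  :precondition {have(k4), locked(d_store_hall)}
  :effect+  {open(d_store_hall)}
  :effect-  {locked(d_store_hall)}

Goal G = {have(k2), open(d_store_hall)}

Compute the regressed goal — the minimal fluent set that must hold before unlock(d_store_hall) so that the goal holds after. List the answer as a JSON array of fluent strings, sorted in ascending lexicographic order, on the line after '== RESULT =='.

Regress:
  G ∩ del = {}  (empty — regression defined)
  G \ add = {have(k2), open(d_store_hall)} \ {open(d_store_hall)} = {have(k2)}
  ∪ pre   = {have(k2)} ∪ {have(k4), locked(d_store_hall)}
          = {have(k2), have(k4), locked(d_store_hall)}

== RESULT ==
["have(k2)", "have(k4)", "locked(d_store_hall)"]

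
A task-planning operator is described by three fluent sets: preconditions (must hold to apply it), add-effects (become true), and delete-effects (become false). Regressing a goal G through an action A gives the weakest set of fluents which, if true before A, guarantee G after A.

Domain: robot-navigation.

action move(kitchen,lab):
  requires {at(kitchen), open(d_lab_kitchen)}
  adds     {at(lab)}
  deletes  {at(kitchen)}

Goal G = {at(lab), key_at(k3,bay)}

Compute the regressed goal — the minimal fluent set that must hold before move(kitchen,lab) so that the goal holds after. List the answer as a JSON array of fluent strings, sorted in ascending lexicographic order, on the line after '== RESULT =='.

Compute (G \ add) ∪ pre:
  G ∩ del = {}  (empty — regression defined)
  G \ add = {at(lab), key_at(k3,bay)} \ {at(lab)} = {key_at(k3,bay)}
  ∪ pre   = {key_at(k3,bay)} ∪ {at(kitchen), open(d_lab_kitchen)}
          = {at(kitchen), key_at(k3,bay), open(d_lab_kitchen)}

== RESULT ==
["at(kitchen)", "key_at(k3,bay)", "open(d_lab_kitchen)"]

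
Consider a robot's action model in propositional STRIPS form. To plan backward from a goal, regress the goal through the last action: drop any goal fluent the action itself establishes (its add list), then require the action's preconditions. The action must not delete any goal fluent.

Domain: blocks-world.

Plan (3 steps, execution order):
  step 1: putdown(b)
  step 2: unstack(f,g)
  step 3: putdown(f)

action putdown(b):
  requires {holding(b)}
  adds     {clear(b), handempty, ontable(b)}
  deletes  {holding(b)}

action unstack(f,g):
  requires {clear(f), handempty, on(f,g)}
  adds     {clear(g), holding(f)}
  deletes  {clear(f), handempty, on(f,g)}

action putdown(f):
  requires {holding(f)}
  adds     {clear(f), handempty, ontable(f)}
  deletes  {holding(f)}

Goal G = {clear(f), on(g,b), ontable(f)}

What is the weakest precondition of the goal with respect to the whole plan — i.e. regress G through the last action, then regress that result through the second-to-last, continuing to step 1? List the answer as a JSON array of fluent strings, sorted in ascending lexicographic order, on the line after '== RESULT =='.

Work backward from the goal:
  through step 3 (putdown(f)): drop {clear(f), ontable(f)}, keep {on(g,b)}, require {holding(f)}
    → {holding(f), on(g,b)}
  through step 2 (unstack(f,g)): drop {holding(f)}, keep {on(g,b)}, require {clear(f), handempty, on(f,g)}
    → {clear(f), handempty, on(f,g), on(g,b)}
  through step 1 (putdown(b)): drop {handempty}, keep {clear(f), on(f,g), on(g,b)}, require {holding(b)}
    → {clear(f), holding(b), on(f,g), on(g,b)}

== RESULT ==
["clear(f)", "holding(b)", "on(f,g)", "on(g,b)"]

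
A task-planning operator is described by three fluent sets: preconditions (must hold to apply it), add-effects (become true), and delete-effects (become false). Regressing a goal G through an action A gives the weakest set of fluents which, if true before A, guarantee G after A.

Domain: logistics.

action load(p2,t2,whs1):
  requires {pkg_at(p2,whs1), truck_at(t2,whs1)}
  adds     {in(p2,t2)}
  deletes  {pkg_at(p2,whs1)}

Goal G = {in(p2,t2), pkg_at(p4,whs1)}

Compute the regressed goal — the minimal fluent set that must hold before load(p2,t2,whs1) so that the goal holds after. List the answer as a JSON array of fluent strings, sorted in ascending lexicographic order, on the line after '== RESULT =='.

Compute (G \ add) ∪ pre:
  G ∩ del = {}  (empty — regression defined)
  G \ add = {in(p2,t2), pkg_at(p4,whs1)} \ {in(p2,t2)} = {pkg_at(p4,whs1)}
  ∪ pre   = {pkg_at(p4,whs1)} ∪ {pkg_at(p2,whs1), truck_at(t2,whs1)}
          = {pkg_at(p2,whs1), pkg_at(p4,whs1), truck_at(t2,whs1)}

== RESULT ==
["pkg_at(p2,whs1)", "pkg_at(p4,whs1)", "truck_at(t2,whs1)"]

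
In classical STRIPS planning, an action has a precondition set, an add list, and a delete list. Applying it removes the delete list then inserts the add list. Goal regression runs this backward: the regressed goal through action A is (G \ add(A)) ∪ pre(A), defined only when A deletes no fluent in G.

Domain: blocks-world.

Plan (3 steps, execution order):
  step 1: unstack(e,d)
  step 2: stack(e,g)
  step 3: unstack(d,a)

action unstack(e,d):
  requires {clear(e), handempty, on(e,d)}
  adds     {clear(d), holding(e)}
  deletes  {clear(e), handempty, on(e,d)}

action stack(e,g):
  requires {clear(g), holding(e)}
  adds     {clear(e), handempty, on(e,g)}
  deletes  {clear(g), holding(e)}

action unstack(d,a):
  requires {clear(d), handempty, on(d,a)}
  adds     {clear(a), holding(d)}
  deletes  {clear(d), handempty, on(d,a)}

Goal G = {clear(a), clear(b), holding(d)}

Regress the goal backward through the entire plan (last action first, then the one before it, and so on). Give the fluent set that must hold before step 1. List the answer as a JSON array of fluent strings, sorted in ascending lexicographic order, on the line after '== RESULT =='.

Regress step by step:
  through step 3 (unstack(d,a)): drop {clear(a), holding(d)}, keep {clear(b)}, require {clear(d), handempty, on(d,a)}
    → {clear(b), clear(d), handempty, on(d,a)}
  through step 2 (stack(e,g)): drop {handempty}, keep {clear(b), clear(d), on(d,a)}, require {clear(g), holding(e)}
    → {clear(b), clear(d), clear(g), holding(e), on(d,a)}
  through step 1 (unstack(e,d)): drop {clear(d), holding(e)}, keep {clear(b), clear(g), on(d,a)}, require {clear(e), handempty, on(e,d)}
    → {clear(b), clear(e), clear(g), handempty, on(d,a), on(e,d)}

== RESULT ==
["clear(b)", "clear(e)", "clear(g)", "handempty", "on(d,a)", "on(e,d)"]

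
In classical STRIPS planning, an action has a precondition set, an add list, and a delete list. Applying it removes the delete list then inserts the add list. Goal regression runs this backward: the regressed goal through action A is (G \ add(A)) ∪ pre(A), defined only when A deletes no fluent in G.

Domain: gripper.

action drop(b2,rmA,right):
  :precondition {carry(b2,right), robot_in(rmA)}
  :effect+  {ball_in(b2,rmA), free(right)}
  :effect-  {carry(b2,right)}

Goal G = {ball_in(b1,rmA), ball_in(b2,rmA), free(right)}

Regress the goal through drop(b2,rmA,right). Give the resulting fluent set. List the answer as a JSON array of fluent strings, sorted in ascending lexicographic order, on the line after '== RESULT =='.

Compute (G \ add) ∪ pre:
  G ∩ del = {}  (empty — regression defined)
  G \ add = {ball_in(b1,rmA), ball_in(b2,rmA), free(right)} \ {ball_in(b2,rmA), free(right)} = {ball_in(b1,rmA)}
  ∪ pre   = {ball_in(b1,rmA)} ∪ {carry(b2,right), robot_in(rmA)}
          = {ball_in(b1,rmA), carry(b2,right), robot_in(rmA)}

== RESULT ==
["ball_in(b1,rmA)", "carry(b2,right)", "robot_in(rmA)"]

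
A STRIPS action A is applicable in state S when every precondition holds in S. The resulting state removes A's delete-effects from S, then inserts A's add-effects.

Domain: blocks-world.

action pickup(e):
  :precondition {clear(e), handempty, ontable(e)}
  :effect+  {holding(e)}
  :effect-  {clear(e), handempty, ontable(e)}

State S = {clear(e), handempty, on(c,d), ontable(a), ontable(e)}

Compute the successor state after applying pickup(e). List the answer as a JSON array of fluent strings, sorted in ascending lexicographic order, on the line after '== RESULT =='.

Compute (S \ del) ∪ add:
  pre ⊆ S: {clear(e), handempty, ontable(e)} ⊆ S  — applicable
  S \ del = {on(c,d), ontable(a)}
  ∪ add   = {holding(e), on(c,d), ontable(a)}

== RESULT ==
["holding(e)", "on(c,d)", "ontable(a)"]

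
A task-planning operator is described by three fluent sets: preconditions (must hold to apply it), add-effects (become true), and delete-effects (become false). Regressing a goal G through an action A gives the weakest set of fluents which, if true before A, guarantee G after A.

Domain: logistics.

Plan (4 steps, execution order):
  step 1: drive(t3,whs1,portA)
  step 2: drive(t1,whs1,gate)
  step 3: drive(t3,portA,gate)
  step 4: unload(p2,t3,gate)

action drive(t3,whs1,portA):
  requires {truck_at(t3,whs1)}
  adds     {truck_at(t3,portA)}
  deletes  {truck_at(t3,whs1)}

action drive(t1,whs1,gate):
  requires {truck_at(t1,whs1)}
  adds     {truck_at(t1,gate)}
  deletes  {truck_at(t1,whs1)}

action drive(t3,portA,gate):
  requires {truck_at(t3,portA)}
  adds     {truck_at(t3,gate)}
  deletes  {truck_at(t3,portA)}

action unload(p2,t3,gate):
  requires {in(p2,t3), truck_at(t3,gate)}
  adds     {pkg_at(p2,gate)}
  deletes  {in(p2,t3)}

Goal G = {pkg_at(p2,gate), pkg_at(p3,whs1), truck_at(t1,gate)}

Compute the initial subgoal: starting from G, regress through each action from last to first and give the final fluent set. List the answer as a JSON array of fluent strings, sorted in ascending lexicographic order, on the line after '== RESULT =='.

Work backward from the goal:
  through step 4 (unload(p2,t3,gate)): drop {pkg_at(p2,gate)}, keep {pkg_at(p3,whs1), truck_at(t1,gate)}, require {in(p2,t3), truck_at(t3,gate)}
    → {in(p2,t3), pkg_at(p3,whs1), truck_at(t1,gate), truck_at(t3,gate)}
  through step 3 (drive(t3,portA,gate)): drop {truck_at(t3,gate)}, keep {in(p2,t3), pkg_at(p3,whs1), truck_at(t1,gate)}, require {truck_at(t3,portA)}
    → {in(p2,t3), pkg_at(p3,whs1), truck_at(t1,gate), truck_at(t3,portA)}
  through step 2 (drive(t1,whs1,gate)): drop {truck_at(t1,gate)}, keep {in(p2,t3), pkg_at(p3,whs1), truck_at(t3,portA)}, require {truck_at(t1,whs1)}
    → {in(p2,t3), pkg_at(p3,whs1), truck_at(t1,whs1), truck_at(t3,portA)}
  through step 1 (drive(t3,whs1,portA)): drop {truck_at(t3,portA)}, keep {in(p2,t3), pkg_at(p3,whs1), truck_at(t1,whs1)}, require {truck_at(t3,whs1)}
    → {in(p2,t3), pkg_at(p3,whs1), truck_at(t1,whs1), truck_at(t3,whs1)}

== RESULT ==
["in(p2,t3)", "pkg_at(p3,whs1)", "truck_at(t1,whs1)", "truck_at(t3,whs1)"]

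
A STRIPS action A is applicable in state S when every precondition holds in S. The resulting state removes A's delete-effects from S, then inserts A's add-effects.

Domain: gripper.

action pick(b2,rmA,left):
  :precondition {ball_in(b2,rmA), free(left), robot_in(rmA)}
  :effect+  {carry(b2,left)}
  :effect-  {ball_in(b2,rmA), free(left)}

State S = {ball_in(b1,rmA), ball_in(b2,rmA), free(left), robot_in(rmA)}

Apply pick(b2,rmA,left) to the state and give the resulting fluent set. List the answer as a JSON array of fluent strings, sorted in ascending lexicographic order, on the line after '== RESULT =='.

Progress:
  pre ⊆ S: {ball_in(b2,rmA), free(left), robot_in(rmA)} ⊆ S  — applicable
  S \ del = {ball_in(b1,rmA), robot_in(rmA)}
  ∪ add   = {ball_in(b1,rmA), carry(b2,left), robot_in(rmA)}

== RESULT ==
["ball_in(b1,rmA)", "carry(b2,left)", "robot_in(rmA)"]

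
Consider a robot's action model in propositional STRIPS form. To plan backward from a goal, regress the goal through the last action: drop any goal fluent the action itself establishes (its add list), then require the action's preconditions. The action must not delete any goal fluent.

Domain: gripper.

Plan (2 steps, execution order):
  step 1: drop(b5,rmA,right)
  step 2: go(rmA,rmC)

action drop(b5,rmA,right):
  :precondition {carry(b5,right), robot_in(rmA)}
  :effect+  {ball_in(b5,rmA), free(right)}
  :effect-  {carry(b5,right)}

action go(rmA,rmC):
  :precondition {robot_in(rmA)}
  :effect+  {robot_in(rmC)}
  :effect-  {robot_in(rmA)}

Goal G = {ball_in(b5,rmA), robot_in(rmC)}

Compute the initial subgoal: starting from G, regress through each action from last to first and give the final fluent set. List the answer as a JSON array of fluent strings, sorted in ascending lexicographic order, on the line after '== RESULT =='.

Work backward from the goal:
  through step 2 (go(rmA,rmC)): drop {robot_in(rmC)}, keep {ball_in(b5,rmA)}, require {robot_in(rmA)}
    → {ball_in(b5,rmA), robot_in(rmA)}
  through step 1 (drop(b5,rmA,right)): drop {ball_in(b5,rmA)}, keep {robot_in(rmA)}, require {carry(b5,right), robot_in(rmA)}
    → {carry(b5,right), robot_in(rmA)}

== RESULT ==
["carry(b5,right)", "robot_in(rmA)"]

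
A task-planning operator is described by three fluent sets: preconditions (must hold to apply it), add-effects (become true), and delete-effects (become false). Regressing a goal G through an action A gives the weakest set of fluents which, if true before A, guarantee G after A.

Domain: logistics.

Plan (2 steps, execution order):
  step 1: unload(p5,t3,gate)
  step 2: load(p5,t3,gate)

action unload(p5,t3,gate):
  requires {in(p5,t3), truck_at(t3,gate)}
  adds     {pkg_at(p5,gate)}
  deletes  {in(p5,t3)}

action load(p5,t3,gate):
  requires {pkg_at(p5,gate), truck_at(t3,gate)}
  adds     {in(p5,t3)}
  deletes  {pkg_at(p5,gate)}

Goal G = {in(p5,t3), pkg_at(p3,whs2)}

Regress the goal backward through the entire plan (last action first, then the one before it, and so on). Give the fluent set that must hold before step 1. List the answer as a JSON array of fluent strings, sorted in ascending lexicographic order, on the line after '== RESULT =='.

Regress step by step:
  through step 2 (load(p5,t3,gate)): drop {in(p5,t3)}, keep {pkg_at(p3,whs2)}, require {pkg_at(p5,gate), truck_at(t3,gate)}
    → {pkg_at(p3,whs2), pkg_at(p5,gate), truck_at(t3,gate)}
  through step 1 (unload(p5,t3,gate)): drop {pkg_at(p5,gate)}, keep {pkg_at(p3,whs2), truck_at(t3,gate)}, require {in(p5,t3), truck_at(t3,gate)}
    → {in(p5,t3), pkg_at(p3,whs2), truck_at(t3,gate)}

== RESULT ==
["in(p5,t3)", "pkg_at(p3,whs2)", "truck_at(t3,gate)"]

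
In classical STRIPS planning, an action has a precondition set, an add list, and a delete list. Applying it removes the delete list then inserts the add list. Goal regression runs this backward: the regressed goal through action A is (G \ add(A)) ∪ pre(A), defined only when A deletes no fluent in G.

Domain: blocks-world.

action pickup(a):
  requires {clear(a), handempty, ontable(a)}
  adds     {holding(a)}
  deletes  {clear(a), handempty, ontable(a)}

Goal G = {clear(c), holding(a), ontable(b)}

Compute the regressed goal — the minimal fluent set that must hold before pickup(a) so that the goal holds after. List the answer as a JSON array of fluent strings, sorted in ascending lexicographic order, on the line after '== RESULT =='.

Compute (G \ add) ∪ pre:
  G ∩ del = {}  (empty — regression defined)
  G \ add = {clear(c), holding(a), ontable(b)} \ {holding(a)} = {clear(c), ontable(b)}
  ∪ pre   = {clear(c), ontable(b)} ∪ {clear(a), handempty, ontable(a)}
          = {clear(a), clear(c), handempty, ontable(a), ontable(b)}

== RESULT ==
["clear(a)", "clear(c)", "handempty", "ontable(a)", "ontable(b)"]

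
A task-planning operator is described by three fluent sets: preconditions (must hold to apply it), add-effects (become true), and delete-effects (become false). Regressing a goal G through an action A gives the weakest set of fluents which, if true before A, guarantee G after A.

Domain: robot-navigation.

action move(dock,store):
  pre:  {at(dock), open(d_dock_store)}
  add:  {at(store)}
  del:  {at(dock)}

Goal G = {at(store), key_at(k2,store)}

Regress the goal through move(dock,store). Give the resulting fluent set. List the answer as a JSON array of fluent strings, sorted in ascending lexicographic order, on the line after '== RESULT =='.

Compute (G \ add) ∪ pre:
  G ∩ del = {}  (empty — regression defined)
  G \ add = {at(store), key_at(k2,store)} \ {at(store)} = {key_at(k2,store)}
  ∪ pre   = {key_at(k2,store)} ∪ {at(dock), open(d_dock_store)}
          = {at(dock), key_at(k2,store), open(d_dock_store)}

== RESULT ==
["at(dock)", "key_at(k2,store)", "open(d_dock_store)"]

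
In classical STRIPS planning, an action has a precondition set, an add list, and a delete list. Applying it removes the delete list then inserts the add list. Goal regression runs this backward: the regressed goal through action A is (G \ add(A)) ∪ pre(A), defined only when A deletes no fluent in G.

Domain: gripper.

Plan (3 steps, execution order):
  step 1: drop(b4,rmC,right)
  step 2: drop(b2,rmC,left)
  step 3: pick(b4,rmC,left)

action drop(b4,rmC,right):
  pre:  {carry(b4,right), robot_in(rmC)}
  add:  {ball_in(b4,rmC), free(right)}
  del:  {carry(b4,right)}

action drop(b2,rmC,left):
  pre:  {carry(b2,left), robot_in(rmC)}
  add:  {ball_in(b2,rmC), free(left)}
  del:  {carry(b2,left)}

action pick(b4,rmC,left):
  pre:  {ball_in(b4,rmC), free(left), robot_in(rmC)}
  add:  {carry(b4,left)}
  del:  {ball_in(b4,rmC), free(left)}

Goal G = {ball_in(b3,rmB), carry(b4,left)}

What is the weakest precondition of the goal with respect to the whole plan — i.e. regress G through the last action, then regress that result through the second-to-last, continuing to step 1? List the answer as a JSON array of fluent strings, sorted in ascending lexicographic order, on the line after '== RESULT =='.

Work backward from the goal:
  through step 3 (pick(b4,rmC,left)): drop {carry(b4,left)}, keep {ball_in(b3,rmB)}, require {ball_in(b4,rmC), free(left), robot_in(rmC)}
    → {ball_in(b3,rmB), ball_in(b4,rmC), free(left), robot_in(rmC)}
  through step 2 (drop(b2,rmC,left)): drop {free(left)}, keep {ball_in(b3,rmB), ball_in(b4,rmC), robot_in(rmC)}, require {carry(b2,left), robot_in(rmC)}
    → {ball_in(b3,rmB), ball_in(b4,rmC), carry(b2,left), robot_in(rmC)}
  through step 1 (drop(b4,rmC,right)): drop {ball_in(b4,rmC)}, keep {ball_in(b3,rmB), carry(b2,left), robot_in(rmC)}, require {carry(b4,right), robot_in(rmC)}
    → {ball_in(b3,rmB), carry(b2,left), carry(b4,right), robot_in(rmC)}

== RESULT ==
["ball_in(b3,rmB)", "carry(b2,left)", "carry(b4,right)", "robot_in(rmC)"]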